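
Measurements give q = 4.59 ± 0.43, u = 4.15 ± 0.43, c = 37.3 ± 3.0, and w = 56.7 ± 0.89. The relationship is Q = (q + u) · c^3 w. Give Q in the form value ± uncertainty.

(2.57 ± 0.647) × 10^7

Let h = q + u = 8.74. δh = √(δq² + δu²) = √(0.185 + 0.185) = 0.608, so δh/h = 0.0696.
Q is then a monomial in h, c, w:
δQ/Q = √((δh/h)² + (3·δc/c)² + (1·δw/w)²) = √(0.00484 + 0.0582 + 0.000246) = 0.252
Q = 2.57e+07, so δQ = 0.252 × 2.57e+07 = 6.47e+06.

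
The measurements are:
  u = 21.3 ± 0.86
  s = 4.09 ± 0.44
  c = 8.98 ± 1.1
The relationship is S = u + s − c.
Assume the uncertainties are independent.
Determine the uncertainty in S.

1.46

For a sum/difference, combine absolute errors in quadrature:
  (δu)² = 0.740;  (δs)² = 0.194;  (δc)² = 1.21
δS = √(2.14) = 1.46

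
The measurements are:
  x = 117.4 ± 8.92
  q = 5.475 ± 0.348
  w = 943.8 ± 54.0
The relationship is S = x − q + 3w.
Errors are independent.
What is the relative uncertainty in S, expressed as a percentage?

Sums and differences: (δS)² = Σ (cᵢ δxᵢ)².
  (δx)² = 79.6;  (δq)² = 0.121;  (3·δw)² = 26200
δS = √(26300) = 162
S = 2943, so δS/S = 162/2943 = 0.0551.

5.51%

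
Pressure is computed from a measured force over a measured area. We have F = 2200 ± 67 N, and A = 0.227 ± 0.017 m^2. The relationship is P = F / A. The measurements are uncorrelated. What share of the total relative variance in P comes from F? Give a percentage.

14.2%

(δP/P)² = (1·δF/F)² + (-1·δA/A)²
  F term: (1×0.0305)² = 0.000927
  A term: (-1×0.0749)² = 0.00561
Total = 0.00654. Share from F = 0.000927/0.00654 = 0.142.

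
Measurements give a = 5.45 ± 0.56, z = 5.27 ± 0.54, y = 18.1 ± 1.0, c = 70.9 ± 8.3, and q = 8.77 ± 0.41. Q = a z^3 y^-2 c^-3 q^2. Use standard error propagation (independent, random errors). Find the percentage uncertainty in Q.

49.9%

Each factor contributes (exponent × relative error)² to (δQ/Q)²:
  (1·δa/a)² = (1×0.103)² = 0.0106;  (3·δz/z)² = (3×0.102)² = 0.0945;  (-2·δy/y)² = (-2×0.0552)² = 0.0122;  (-3·δc/c)² = (-3×0.117)² = 0.123;  (2·δq/q)² = (2×0.0468)² = 0.00874
δQ/Q = √(0.249) = 0.499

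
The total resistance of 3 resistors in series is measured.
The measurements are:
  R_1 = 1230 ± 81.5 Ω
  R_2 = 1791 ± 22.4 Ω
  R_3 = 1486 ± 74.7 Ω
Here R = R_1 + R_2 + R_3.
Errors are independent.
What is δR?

113 Ω

R is a linear combination, so absolute uncertainties add in quadrature:
  (δR_1)² = 6640;  (δR_2)² = 502;  (δR_3)² = 5580
δR = √(12700) = 113 Ω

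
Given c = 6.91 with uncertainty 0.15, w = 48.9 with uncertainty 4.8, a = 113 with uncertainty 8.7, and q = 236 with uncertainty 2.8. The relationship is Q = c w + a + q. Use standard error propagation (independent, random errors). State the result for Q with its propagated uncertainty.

687 ± 35.2

Let p = c·w = 338. δp/p = √((1·δc/c)² + (1·δw/w)²) = √(0.000471 + 0.00964) = 0.101, so δp = 34.0.
Q = p + a + q: δQ = √(δp² + δa² + δq²) = √(1150 + 75.7 + 7.84) = 35.2
Q = 687.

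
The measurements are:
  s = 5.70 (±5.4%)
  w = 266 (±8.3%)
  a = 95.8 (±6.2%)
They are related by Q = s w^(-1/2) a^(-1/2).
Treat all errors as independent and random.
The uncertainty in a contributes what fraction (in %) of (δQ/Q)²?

17.2%

(δQ/Q)² = (1·δs/s)² + (−½·δw/w)² + (−½·δa/a)²
  s term: (1×0.0540)² = 0.00292
  w term: (-0.5×0.0830)² = 0.00172
  a term: (-0.5×0.0620)² = 0.000961
Total = 0.00560. Share from a = 0.000961/0.00560 = 0.172.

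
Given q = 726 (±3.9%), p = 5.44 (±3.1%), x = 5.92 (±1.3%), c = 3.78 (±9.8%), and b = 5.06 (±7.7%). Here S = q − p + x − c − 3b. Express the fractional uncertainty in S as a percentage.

4.01%

Each term contributes (cᵢ δxᵢ)² to (δS)²:
  (δq)² = 802;  (δp)² = 0.0284;  (δx)² = 0.00592;  (δc)² = 0.137;  (3·δb)² = 1.37
δS = √(803) = 28.3
S = 708, so δS/S = 28.3/708 = 0.0401.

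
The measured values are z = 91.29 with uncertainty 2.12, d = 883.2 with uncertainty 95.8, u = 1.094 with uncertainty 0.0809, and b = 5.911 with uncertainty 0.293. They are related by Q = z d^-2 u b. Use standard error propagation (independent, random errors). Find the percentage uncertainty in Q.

23.6%

Relative error in a monomial: (δQ/Q)² = Σ (nᵢ · δxᵢ/xᵢ)².
  (1·δz/z)² = (1×0.0232)² = 0.000539;  (-2·δd/d)² = (-2×0.108)² = 0.0471;  (1·δu/u)² = (1×0.0739)² = 0.00547;  (1·δb/b)² = (1×0.0496)² = 0.00246
δQ/Q = √(0.0555) = 0.236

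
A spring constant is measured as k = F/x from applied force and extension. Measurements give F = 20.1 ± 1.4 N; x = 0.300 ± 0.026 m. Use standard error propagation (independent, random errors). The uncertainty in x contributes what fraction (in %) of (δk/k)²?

(δk/k)² = (1·δF/F)² + (-1·δx/x)²
  F term: (1×0.0697)² = 0.00485
  x term: (-1×0.0867)² = 0.00751
Total = 0.0124. Share from x = 0.00751/0.0124 = 0.608.

60.8%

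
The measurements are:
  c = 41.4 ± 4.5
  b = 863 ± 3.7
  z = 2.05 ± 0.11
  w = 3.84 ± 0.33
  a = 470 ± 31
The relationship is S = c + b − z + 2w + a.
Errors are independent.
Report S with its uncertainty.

Each term contributes (cᵢ δxᵢ)² to (δS)²:
  (δc)² = 20.2;  (δb)² = 13.7;  (δz)² = 0.0121;  (2·δw)² = 0.436;  (δa)² = 961
δS = √(995) = 31.5
S = 1380.

1380 ± 31.5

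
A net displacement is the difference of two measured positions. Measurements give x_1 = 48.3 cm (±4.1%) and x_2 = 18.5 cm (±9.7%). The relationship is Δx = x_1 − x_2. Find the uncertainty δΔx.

2.67 cm

For a sum/difference, combine absolute errors in quadrature:
  (δx_1)² = 3.92;  (δx_2)² = 3.22
δΔx = √(7.14) = 2.67 cm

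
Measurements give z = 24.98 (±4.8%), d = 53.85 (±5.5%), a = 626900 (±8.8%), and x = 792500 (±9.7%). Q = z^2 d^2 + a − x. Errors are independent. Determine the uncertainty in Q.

Let p = z^2·d^2 = 1.809e+06. δp/p = √((2·δz/z)² + (2·δd/d)²) = √(0.00922 + 0.0121) = 0.146, so δp = 2.64e+05.
Q = p + a − x: δQ = √(δp² + δa² + δx²) = √(6.98e+10 + 3.04e+09 + 5.91e+09) = 2.81e+05

2.81e+05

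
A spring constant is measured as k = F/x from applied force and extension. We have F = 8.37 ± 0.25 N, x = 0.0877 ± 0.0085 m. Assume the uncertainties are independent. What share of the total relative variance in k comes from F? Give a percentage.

(δk/k)² = (1·δF/F)² + (-1·δx/x)²
  F term: (1×0.0299)² = 0.000892
  x term: (-1×0.0969)² = 0.00939
Total = 0.0103. Share from F = 0.000892/0.0103 = 0.0867.

8.67%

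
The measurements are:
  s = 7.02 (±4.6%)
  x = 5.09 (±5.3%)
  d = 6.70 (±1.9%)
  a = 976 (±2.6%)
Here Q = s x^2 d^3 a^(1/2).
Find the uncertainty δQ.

2.21e+05

For a monomial Q ∝ s, x^2, d^3, a^(1/2), fractional errors add in quadrature:
  (1·δs/s)² = (1×0.0460)² = 0.00212;  (2·δx/x)² = (2×0.0530)² = 0.0112;  (3·δd/d)² = (3×0.0190)² = 0.00325;  (½·δa/a)² = (0.5×0.0260)² = 0.000169
δQ/Q = √(0.0168) = 0.129
Q = 1.71e+06, so δQ = 0.129 × 1.71e+06 = 2.21e+05.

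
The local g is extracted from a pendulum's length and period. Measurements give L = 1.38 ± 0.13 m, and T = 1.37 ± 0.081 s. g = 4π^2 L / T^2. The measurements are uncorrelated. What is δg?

4.39 m/s^2

Relative error in a monomial: (δg/g)² = Σ (nᵢ · δxᵢ/xᵢ)².
  (1·δL/L)² = (1×0.0942)² = 0.00887;  (-2·δT/T)² = (-2×0.0591)² = 0.0140
δg/g = √(0.0229) = 0.151
g = 29.0 m/s^2, so δg = 0.151 × 29.0 = 4.39 m/s^2.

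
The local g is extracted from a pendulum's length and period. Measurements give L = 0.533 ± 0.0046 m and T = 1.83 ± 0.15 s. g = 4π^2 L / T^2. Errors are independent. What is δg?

Relative error in a monomial: (δg/g)² = Σ (nᵢ · δxᵢ/xᵢ)².
  (1·δL/L)² = (1×0.00863)² = 7.45e-05;  (-2·δT/T)² = (-2×0.0820)² = 0.0269
δg/g = √(0.0269) = 0.164
g = 6.28 m/s^2, so δg = 0.164 × 6.28 = 1.03 m/s^2.

1.03 m/s^2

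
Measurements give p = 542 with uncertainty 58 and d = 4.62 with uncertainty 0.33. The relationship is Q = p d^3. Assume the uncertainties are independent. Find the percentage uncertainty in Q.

Each factor contributes (exponent × relative error)² to (δQ/Q)²:
  (1·δp/p)² = (1×0.107)² = 0.0115;  (3·δd/d)² = (3×0.0714)² = 0.0459
δQ/Q = √(0.0574) = 0.240

24.0%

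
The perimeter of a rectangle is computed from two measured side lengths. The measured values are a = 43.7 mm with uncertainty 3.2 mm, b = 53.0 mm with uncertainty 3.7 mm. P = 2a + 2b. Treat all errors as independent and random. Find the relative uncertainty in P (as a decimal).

0.0506

For a sum/difference, combine absolute errors in quadrature:
  (2·δa)² = 41.0;  (2·δb)² = 54.8
δP = √(95.7) = 9.78 mm
P = 193 mm, so δP/P = 9.78/193 = 0.0506.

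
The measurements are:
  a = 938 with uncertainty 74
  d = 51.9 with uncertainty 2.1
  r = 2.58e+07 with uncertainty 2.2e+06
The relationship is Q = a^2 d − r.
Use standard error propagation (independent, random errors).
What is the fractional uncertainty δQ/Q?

Let p = a^2·d = 4.57e+07. δp/p = √((2·δa/a)² + (1·δd/d)²) = √(0.0249 + 0.00164) = 0.163, so δp = 7.44e+06.
Q = p − r: δQ = √(δp² + δr²) = √(5.53e+13 + 4.84e+12) = 7.76e+06
Q = 1.99e+07, so δQ/Q = 7.76e+06/1.99e+07 = 0.390.

0.390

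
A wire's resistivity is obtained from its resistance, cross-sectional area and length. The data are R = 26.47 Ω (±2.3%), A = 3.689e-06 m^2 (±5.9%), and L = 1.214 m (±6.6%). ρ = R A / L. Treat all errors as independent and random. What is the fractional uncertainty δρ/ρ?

Relative error in a monomial: (δρ/ρ)² = Σ (nᵢ · δxᵢ/xᵢ)².
  (1·δR/R)² = (1×0.0230)² = 0.000529;  (1·δA/A)² = (1×0.0590)² = 0.00348;  (-1·δL/L)² = (-1×0.0660)² = 0.00436
δρ/ρ = √(0.00837) = 0.0915

0.0915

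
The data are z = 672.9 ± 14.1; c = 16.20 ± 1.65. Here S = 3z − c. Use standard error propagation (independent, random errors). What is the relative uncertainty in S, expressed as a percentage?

For a sum/difference, combine absolute errors in quadrature:
  (3·δz)² = 1790;  (δc)² = 2.72
δS = √(1790) = 42.3
S = 2002, so δS/S = 42.3/2002 = 0.0211.

2.11%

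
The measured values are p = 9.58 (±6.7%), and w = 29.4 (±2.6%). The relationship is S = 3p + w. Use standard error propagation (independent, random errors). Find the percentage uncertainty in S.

3.56%

Each term contributes (cᵢ δxᵢ)² to (δS)²:
  (3·δp)² = 3.71;  (δw)² = 0.584
δS = √(4.29) = 2.07
S = 58.1, so δS/S = 2.07/58.1 = 0.0356.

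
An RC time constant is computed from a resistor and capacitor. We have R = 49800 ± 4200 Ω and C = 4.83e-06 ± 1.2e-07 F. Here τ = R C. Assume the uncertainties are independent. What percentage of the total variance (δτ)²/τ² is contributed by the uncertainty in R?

(δτ/τ)² = (1·δR/R)² + (1·δC/C)²
  R term: (1×0.0843)² = 0.00711
  C term: (1×0.0248)² = 0.000617
Total = 0.00773. Share from R = 0.00711/0.00773 = 0.920.

92.0%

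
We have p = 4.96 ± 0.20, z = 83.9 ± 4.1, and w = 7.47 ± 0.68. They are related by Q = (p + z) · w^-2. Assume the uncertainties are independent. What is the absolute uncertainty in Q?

0.299

Let u = p + z = 88.9. δu = √(δp² + δz²) = √(0.0400 + 16.8) = 4.10, so δu/u = 0.0462.
Q is then a monomial in u, w:
δQ/Q = √((δu/u)² + (-2·δw/w)²) = √(0.00213 + 0.0331) = 0.188
Q = 1.59, so δQ = 0.188 × 1.59 = 0.299.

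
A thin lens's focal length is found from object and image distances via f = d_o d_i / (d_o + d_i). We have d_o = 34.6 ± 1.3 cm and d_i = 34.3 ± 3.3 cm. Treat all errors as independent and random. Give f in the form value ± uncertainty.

∂f/∂d_o = (d_i/(d_o+d_i))² = 0.248;  ∂f/∂d_i = (d_o/(d_o+d_i))² = 0.252
δf = √((∂f/∂d_o · δd_o)² + (∂f/∂d_i · δd_i)²) = √(0.104 + 0.693) = 0.892 cm
f = 17.2 cm.

17.2 ± 0.892 cm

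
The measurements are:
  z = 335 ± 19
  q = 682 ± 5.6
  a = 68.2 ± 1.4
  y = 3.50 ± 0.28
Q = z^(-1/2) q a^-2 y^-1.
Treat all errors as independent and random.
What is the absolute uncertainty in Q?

0.000217

Relative error in a monomial: (δQ/Q)² = Σ (nᵢ · δxᵢ/xᵢ)².
  (−½·δz/z)² = (-0.5×0.0567)² = 0.000804;  (1·δq/q)² = (1×0.00821)² = 6.74e-05;  (-2·δa/a)² = (-2×0.0205)² = 0.00169;  (-1·δy/y)² = (-1×0.0800)² = 0.00640
δQ/Q = √(0.00896) = 0.0946
Q = 0.00229, so δQ = 0.0946 × 0.00229 = 0.000217.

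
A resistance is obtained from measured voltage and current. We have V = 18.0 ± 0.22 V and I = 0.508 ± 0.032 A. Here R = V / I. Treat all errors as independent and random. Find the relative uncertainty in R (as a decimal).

Products/powers → add relative errors in quadrature, weighted by exponent:
  (1·δV/V)² = (1×0.0122)² = 0.000149;  (-1·δI/I)² = (-1×0.0630)² = 0.00397
δR/R = √(0.00412) = 0.0642

0.0642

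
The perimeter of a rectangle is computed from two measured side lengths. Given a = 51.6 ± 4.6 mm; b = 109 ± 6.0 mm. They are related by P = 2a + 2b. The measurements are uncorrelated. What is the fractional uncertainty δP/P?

0.0471

Absolute uncertainties add in quadrature for a linear combination:
  (2·δa)² = 84.6;  (2·δb)² = 144
δP = √(229) = 15.1 mm
P = 321 mm, so δP/P = 15.1/321 = 0.0471.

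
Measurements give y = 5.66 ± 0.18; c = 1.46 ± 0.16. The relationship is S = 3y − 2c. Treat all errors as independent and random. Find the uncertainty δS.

Each term contributes (cᵢ δxᵢ)² to (δS)²:
  (3·δy)² = 0.292;  (2·δc)² = 0.102
δS = √(0.394) = 0.628

0.628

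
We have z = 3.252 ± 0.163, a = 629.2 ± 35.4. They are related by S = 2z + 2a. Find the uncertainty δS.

Sums and differences: (δS)² = Σ (cᵢ δxᵢ)².
  (2·δz)² = 0.106;  (2·δa)² = 5010
δS = √(5010) = 70.8

70.8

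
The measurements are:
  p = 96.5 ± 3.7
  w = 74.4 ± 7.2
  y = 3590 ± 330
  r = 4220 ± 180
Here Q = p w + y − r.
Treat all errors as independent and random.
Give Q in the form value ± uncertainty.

Let h = p·w = 7180. δh/h = √((1·δp/p)² + (1·δw/w)²) = √(0.00147 + 0.00937) = 0.104, so δh = 747.
Q = h + y − r: δQ = √(δh² + δy² + δr²) = √(5.59e+05 + 1.09e+05 + 32400) = 837
Q = 6550.

6550 ± 837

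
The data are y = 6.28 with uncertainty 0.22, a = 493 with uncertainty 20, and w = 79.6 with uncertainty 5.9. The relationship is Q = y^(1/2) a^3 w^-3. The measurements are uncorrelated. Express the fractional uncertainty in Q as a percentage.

25.4%

Since Q is a product/quotient, work with relative uncertainties:
  (½·δy/y)² = (0.5×0.0350)² = 0.000307;  (3·δa/a)² = (3×0.0406)² = 0.0148;  (-3·δw/w)² = (-3×0.0741)² = 0.0494
δQ/Q = √(0.0646) = 0.254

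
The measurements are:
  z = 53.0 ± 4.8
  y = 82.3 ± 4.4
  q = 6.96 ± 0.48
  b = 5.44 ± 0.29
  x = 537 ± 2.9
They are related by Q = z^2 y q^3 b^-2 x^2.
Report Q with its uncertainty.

Q is a product of powers, so relative uncertainties combine in quadrature:
  (2·δz/z)² = (2×0.0906)² = 0.0328;  (1·δy/y)² = (1×0.0535)² = 0.00286;  (3·δq/q)² = (3×0.0690)² = 0.0428;  (-2·δb/b)² = (-2×0.0533)² = 0.0114;  (2·δx/x)² = (2×0.00540)² = 0.000117
δQ/Q = √(0.0900) = 0.300
Q = 7.6e+11, so δQ = 0.300 × 7.6e+11 = 2.28e+11.

(7.60 ± 2.28) × 10^11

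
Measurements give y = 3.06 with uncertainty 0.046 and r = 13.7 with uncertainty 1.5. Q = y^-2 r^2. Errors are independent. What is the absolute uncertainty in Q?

4.43

For a monomial Q ∝ y^-2, r^2, fractional errors add in quadrature:
  (-2·δy/y)² = (-2×0.0150)² = 0.000904;  (2·δr/r)² = (2×0.109)² = 0.0480
δQ/Q = √(0.0489) = 0.221
Q = 20.0, so δQ = 0.221 × 20.0 = 4.43.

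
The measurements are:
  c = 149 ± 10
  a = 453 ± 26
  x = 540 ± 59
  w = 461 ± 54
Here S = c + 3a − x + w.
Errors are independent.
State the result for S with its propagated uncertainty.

1430 ± 112

S is a linear combination, so absolute uncertainties add in quadrature:
  (δc)² = 100;  (3·δa)² = 6080;  (δx)² = 3480;  (δw)² = 2920
δS = √(12600) = 112
S = 1430.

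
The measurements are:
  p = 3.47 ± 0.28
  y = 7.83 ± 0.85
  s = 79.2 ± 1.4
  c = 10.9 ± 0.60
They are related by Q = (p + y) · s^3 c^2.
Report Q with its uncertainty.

(6.67 ± 0.971) × 10^8

Let u = p + y = 11.3. δu = √(δp² + δy²) = √(0.0784 + 0.722) = 0.895, so δu/u = 0.0792.
Q is then a monomial in u, s, c:
δQ/Q = √((δu/u)² + (3·δs/s)² + (2·δc/c)²) = √(0.00627 + 0.00281 + 0.0121) = 0.146
Q = 6.67e+08, so δQ = 0.146 × 6.67e+08 = 9.71e+07.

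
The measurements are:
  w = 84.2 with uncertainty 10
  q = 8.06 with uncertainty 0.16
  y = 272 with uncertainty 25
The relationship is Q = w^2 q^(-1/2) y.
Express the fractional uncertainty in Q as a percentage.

Since Q is a product/quotient, work with relative uncertainties:
  (2·δw/w)² = (2×0.119)² = 0.0564;  (−½·δq/q)² = (-0.5×0.0199)² = 9.85e-05;  (1·δy/y)² = (1×0.0919)² = 0.00845
δQ/Q = √(0.0650) = 0.255

25.5%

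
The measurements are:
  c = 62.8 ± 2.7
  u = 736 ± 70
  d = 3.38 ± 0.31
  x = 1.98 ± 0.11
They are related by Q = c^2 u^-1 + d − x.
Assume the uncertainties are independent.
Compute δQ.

Let p = c^2·u^-1 = 5.36. δp/p = √((2·δc/c)² + (-1·δu/u)²) = √(0.00739 + 0.00905) = 0.128, so δp = 0.687.
Q = p + d − x: δQ = √(δp² + δd² + δx²) = √(0.472 + 0.0961 + 0.0121) = 0.762

0.762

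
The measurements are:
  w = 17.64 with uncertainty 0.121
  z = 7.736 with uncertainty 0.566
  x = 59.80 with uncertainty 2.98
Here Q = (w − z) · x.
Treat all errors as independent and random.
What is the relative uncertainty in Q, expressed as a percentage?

7.68%

Let u = w − z = 9.904. δu = √(δw² + δz²) = √(0.0146 + 0.320) = 0.579, so δu/u = 0.0584.
Q is then a monomial in u, x:
δQ/Q = √((δu/u)² + (1·δx/x)²) = √(0.00342 + 0.00248) = 0.0768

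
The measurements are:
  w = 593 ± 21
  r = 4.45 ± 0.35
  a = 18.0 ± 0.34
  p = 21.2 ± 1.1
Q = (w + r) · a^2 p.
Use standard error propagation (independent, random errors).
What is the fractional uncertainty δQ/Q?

Let u = w + r = 597. δu = √(δw² + δr²) = √(441 + 0.122) = 21.0, so δu/u = 0.0352.
Q is then a monomial in u, a, p:
δQ/Q = √((δu/u)² + (2·δa/a)² + (1·δp/p)²) = √(0.00124 + 0.00143 + 0.00269) = 0.0732

0.0732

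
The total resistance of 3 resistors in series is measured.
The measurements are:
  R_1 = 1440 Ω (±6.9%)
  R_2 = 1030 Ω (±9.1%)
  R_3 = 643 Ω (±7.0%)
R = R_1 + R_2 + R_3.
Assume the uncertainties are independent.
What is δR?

R is a linear combination, so absolute uncertainties add in quadrature:
  (δR_1)² = 9870;  (δR_2)² = 8790;  (δR_3)² = 2030
δR = √(20700) = 144 Ω

144 Ω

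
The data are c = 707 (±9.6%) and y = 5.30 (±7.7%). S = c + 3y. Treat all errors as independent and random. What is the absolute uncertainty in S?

67.9

Absolute uncertainties add in quadrature for a linear combination:
  (δc)² = 4610;  (3·δy)² = 1.50
δS = √(4610) = 67.9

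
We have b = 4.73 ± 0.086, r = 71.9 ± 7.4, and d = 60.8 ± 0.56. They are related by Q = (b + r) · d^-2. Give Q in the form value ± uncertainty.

Let u = b + r = 76.6. δu = √(δb² + δr²) = √(0.00740 + 54.8) = 7.40, so δu/u = 0.0966.
Q is then a monomial in u, d:
δQ/Q = √((δu/u)² + (-2·δd/d)²) = √(0.00933 + 0.000339) = 0.0983
Q = 0.0207, so δQ = 0.0983 × 0.0207 = 0.00204.

0.0207 ± 0.00204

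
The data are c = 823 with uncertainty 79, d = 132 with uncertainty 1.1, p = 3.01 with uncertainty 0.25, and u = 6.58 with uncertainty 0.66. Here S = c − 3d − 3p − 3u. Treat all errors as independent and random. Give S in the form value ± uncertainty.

398 ± 79.1

S is a linear combination, so absolute uncertainties add in quadrature:
  (δc)² = 6240;  (3·δd)² = 10.9;  (3·δp)² = 0.562;  (3·δu)² = 3.92
δS = √(6260) = 79.1
S = 398.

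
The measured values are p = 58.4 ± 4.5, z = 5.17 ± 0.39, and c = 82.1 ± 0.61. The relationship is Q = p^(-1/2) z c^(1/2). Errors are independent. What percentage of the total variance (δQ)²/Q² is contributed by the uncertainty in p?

(δQ/Q)² = (−½·δp/p)² + (1·δz/z)² + (½·δc/c)²
  p term: (-0.5×0.0771)² = 0.00148
  z term: (1×0.0754)² = 0.00569
  c term: (0.5×0.00743)² = 1.38e-05
Total = 0.00719. Share from p = 0.00148/0.00719 = 0.206.

20.6%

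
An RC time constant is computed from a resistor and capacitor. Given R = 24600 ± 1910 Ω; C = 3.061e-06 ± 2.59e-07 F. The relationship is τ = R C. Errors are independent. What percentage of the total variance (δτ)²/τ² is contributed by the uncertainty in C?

(δτ/τ)² = (1·δR/R)² + (1·δC/C)²
  R term: (1×0.0776)² = 0.00603
  C term: (1×0.0846)² = 0.00716
Total = 0.0132. Share from C = 0.00716/0.0132 = 0.543.

54.3%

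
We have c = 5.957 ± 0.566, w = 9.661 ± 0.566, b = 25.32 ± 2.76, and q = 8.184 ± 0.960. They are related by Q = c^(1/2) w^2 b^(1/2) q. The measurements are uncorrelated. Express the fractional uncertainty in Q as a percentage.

18.1%

Relative error in a monomial: (δQ/Q)² = Σ (nᵢ · δxᵢ/xᵢ)².
  (½·δc/c)² = (0.5×0.0950)² = 0.00226;  (2·δw/w)² = (2×0.0586)² = 0.0137;  (½·δb/b)² = (0.5×0.109)² = 0.00297;  (1·δq/q)² = (1×0.117)² = 0.0138
δQ/Q = √(0.0327) = 0.181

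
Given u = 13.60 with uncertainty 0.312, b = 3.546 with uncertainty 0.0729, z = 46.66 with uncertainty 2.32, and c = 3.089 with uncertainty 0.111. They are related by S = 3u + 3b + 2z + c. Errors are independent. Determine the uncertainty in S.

S is a linear combination, so absolute uncertainties add in quadrature:
  (3·δu)² = 0.876;  (3·δb)² = 0.0478;  (2·δz)² = 21.5;  (δc)² = 0.0123
δS = √(22.5) = 4.74

4.74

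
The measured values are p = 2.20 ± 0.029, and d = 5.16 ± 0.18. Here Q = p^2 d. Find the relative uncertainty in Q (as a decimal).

0.0437

Relative error in a monomial: (δQ/Q)² = Σ (nᵢ · δxᵢ/xᵢ)².
  (2·δp/p)² = (2×0.0132)² = 0.000695;  (1·δd/d)² = (1×0.0349)² = 0.00122
δQ/Q = √(0.00191) = 0.0437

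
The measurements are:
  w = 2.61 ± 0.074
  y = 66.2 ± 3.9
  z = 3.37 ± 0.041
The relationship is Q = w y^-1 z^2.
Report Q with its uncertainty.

Products/powers → add relative errors in quadrature, weighted by exponent:
  (1·δw/w)² = (1×0.0284)² = 0.000804;  (-1·δy/y)² = (-1×0.0589)² = 0.00347;  (2·δz/z)² = (2×0.0122)² = 0.000592
δQ/Q = √(0.00487) = 0.0698
Q = 0.448, so δQ = 0.0698 × 0.448 = 0.0312.

0.448 ± 0.0312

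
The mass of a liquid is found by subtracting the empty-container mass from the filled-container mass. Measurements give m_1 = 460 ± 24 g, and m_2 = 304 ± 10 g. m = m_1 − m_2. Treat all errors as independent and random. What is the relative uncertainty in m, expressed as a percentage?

For a sum/difference, combine absolute errors in quadrature:
  (δm_1)² = 576;  (δm_2)² = 100
δm = √(676) = 26.0 g
m = 156 g, so δm/m = 26.0/156 = 0.167.

16.7%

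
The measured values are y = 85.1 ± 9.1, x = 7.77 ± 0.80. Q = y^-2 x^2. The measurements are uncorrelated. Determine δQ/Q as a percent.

29.7%

Each factor contributes (exponent × relative error)² to (δQ/Q)²:
  (-2·δy/y)² = (-2×0.107)² = 0.0457;  (2·δx/x)² = (2×0.103)² = 0.0424
δQ/Q = √(0.0881) = 0.297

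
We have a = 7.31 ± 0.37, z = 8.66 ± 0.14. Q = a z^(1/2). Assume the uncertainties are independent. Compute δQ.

1.10

Each factor contributes (exponent × relative error)² to (δQ/Q)²:
  (1·δa/a)² = (1×0.0506)² = 0.00256;  (½·δz/z)² = (0.5×0.0162)² = 6.53e-05
δQ/Q = √(0.00263) = 0.0513
Q = 21.5, so δQ = 0.0513 × 21.5 = 1.10.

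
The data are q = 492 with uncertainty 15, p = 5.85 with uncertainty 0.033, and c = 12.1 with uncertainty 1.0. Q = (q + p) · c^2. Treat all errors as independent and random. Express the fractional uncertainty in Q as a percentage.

Let u = q + p = 498. δu = √(δq² + δp²) = √(225 + 0.00109) = 15.0, so δu/u = 0.0301.
Q is then a monomial in u, c:
δQ/Q = √((δu/u)² + (2·δc/c)²) = √(0.000908 + 0.0273) = 0.168

16.8%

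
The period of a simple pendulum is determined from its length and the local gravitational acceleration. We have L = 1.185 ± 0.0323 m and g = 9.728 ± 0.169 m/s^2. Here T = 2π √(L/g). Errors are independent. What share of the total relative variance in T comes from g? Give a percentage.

28.9%

(δT/T)² = (½·δL/L)² + (−½·δg/g)²
  L term: (0.5×0.0273)² = 0.000186
  g term: (-0.5×0.0174)² = 7.55e-05
Total = 0.000261. Share from g = 7.55e-05/0.000261 = 0.289.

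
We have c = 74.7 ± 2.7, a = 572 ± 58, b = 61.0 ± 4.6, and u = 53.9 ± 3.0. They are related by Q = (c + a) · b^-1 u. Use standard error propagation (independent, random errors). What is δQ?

74.2

Let w = c + a = 647. δw = √(δc² + δa²) = √(7.29 + 3360) = 58.1, so δw/w = 0.0898.
Q is then a monomial in w, b, u:
δQ/Q = √((δw/w)² + (-1·δb/b)² + (1·δu/u)²) = √(0.00806 + 0.00569 + 0.00310) = 0.130
Q = 571, so δQ = 0.130 × 571 = 74.2.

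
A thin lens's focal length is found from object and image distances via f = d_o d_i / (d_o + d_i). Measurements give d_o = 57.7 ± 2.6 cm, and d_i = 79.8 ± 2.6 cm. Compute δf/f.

0.0295

∂f/∂d_o = (d_i/(d_o+d_i))² = 0.337;  ∂f/∂d_i = (d_o/(d_o+d_i))² = 0.176
δf = √((∂f/∂d_o · δd_o)² + (∂f/∂d_i · δd_i)²) = √(0.767 + 0.210) = 0.988 cm
f = 33.5 cm, so δf/f = 0.988/33.5 = 0.0295.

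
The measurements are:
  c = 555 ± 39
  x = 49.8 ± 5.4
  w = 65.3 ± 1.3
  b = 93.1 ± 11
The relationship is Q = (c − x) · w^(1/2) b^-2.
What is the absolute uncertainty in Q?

0.117

Let u = c − x = 505. δu = √(δc² + δx²) = √(1520 + 29.2) = 39.4, so δu/u = 0.0779.
Q is then a monomial in u, w, b:
δQ/Q = √((δu/u)² + (½·δw/w)² + (-2·δb/b)²) = √(0.00607 + 9.91e-05 + 0.0558) = 0.249
Q = 0.471, so δQ = 0.249 × 0.471 = 0.117.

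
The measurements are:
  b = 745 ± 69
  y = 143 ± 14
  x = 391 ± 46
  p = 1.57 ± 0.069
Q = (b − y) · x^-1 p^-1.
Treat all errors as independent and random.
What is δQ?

Let u = b − y = 602. δu = √(δb² + δy²) = √(4760 + 196) = 70.4, so δu/u = 0.117.
Q is then a monomial in u, x, p:
δQ/Q = √((δu/u)² + (-1·δx/x)² + (-1·δp/p)²) = √(0.0137 + 0.0138 + 0.00193) = 0.172
Q = 0.981, so δQ = 0.172 × 0.981 = 0.168.

0.168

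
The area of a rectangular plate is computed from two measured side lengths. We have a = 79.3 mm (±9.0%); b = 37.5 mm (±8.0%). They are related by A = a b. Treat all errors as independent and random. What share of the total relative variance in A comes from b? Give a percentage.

44.1%

(δA/A)² = (1·δa/a)² + (1·δb/b)²
  a term: (1×0.0900)² = 0.00810
  b term: (1×0.0800)² = 0.00640
Total = 0.0145. Share from b = 0.00640/0.0145 = 0.441.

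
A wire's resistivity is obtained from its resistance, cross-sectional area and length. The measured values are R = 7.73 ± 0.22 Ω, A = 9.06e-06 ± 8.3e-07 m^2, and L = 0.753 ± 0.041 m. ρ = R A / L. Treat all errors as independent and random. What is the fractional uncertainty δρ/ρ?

Relative error in a monomial: (δρ/ρ)² = Σ (nᵢ · δxᵢ/xᵢ)².
  (1·δR/R)² = (1×0.0285)² = 0.000810;  (1·δA/A)² = (1×0.0916)² = 0.00839;  (-1·δL/L)² = (-1×0.0544)² = 0.00296
δρ/ρ = √(0.0122) = 0.110

0.110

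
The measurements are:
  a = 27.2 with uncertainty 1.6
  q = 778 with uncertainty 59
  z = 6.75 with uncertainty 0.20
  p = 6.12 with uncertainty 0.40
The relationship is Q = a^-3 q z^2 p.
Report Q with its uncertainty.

10.8 ± 2.28

Relative error in a monomial: (δQ/Q)² = Σ (nᵢ · δxᵢ/xᵢ)².
  (-3·δa/a)² = (-3×0.0588)² = 0.0311;  (1·δq/q)² = (1×0.0758)² = 0.00575;  (2·δz/z)² = (2×0.0296)² = 0.00351;  (1·δp/p)² = (1×0.0654)² = 0.00427
δQ/Q = √(0.0447) = 0.211
Q = 10.8, so δQ = 0.211 × 10.8 = 2.28.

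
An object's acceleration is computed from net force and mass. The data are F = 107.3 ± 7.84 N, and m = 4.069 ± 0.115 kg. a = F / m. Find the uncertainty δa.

Each factor contributes (exponent × relative error)² to (δa/a)²:
  (1·δF/F)² = (1×0.0731)² = 0.00534;  (-1·δm/m)² = (-1×0.0283)² = 0.000799
δa/a = √(0.00614) = 0.0783
a = 26.37 m/s^2, so δa = 0.0783 × 26.37 = 2.07 m/s^2.

2.07 m/s^2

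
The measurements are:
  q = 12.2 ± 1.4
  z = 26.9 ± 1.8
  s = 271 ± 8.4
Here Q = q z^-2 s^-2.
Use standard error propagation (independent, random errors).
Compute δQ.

4.29e-08

Products/powers → add relative errors in quadrature, weighted by exponent:
  (1·δq/q)² = (1×0.115)² = 0.0132;  (-2·δz/z)² = (-2×0.0669)² = 0.0179;  (-2·δs/s)² = (-2×0.0310)² = 0.00384
δQ/Q = √(0.0349) = 0.187
Q = 2.3e-07, so δQ = 0.187 × 2.3e-07 = 4.29e-08.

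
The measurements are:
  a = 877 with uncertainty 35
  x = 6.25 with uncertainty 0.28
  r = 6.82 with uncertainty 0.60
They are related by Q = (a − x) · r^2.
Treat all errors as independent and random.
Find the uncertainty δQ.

Let u = a − x = 871. δu = √(δa² + δx²) = √(1220 + 0.0784) = 35.0, so δu/u = 0.0402.
Q is then a monomial in u, r:
δQ/Q = √((δu/u)² + (2·δr/r)²) = √(0.00162 + 0.0310) = 0.180
Q = 40500, so δQ = 0.180 × 40500 = 7310.

7310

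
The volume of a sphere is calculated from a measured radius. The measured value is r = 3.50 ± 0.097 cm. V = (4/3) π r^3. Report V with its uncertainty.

For a monomial V ∝ r^3, fractional errors add in quadrature:
  (3·δr/r)² = (3×0.0277)² = 0.00691
δV/V = √(0.00691) = 0.0831
V = 180 cm^3, so δV = 0.0831 × 180 = 14.9 cm^3.

180 ± 14.9 cm^3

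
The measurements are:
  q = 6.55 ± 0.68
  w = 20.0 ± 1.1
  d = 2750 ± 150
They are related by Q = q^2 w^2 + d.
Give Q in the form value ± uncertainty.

Let p = q^2·w^2 = 17200. δp/p = √((2·δq/q)² + (2·δw/w)²) = √(0.0431 + 0.0121) = 0.235, so δp = 4030.
Q = p + d: δQ = √(δp² + δd²) = √(1.63e+07 + 22500) = 4040
Q = 19900.

19900 ± 4040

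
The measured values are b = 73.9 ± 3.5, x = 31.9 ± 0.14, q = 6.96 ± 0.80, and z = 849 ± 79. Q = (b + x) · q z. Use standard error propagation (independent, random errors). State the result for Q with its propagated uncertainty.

Let u = b + x = 106. δu = √(δb² + δx²) = √(12.2 + 0.0196) = 3.50, so δu/u = 0.0331.
Q is then a monomial in u, q, z:
δQ/Q = √((δu/u)² + (1·δq/q)² + (1·δz/z)²) = √(0.00110 + 0.0132 + 0.00866) = 0.152
Q = 6.25e+05, so δQ = 0.152 × 6.25e+05 = 94700.

(6.25 ± 0.947) × 10^5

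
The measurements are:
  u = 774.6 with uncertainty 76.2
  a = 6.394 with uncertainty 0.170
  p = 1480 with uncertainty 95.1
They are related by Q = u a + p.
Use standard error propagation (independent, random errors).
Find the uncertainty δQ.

514

Let w = u·a = 4953. δw/w = √((1·δu/u)² + (1·δa/a)²) = √(0.00968 + 0.000707) = 0.102, so δw = 505.
Q = w + p: δQ = √(δw² + δp²) = √(2.55e+05 + 9040) = 514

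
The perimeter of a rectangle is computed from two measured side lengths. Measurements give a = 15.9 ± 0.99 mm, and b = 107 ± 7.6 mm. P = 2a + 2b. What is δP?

P is a linear combination, so absolute uncertainties add in quadrature:
  (2·δa)² = 3.92;  (2·δb)² = 231
δP = √(235) = 15.3 mm

15.3 mm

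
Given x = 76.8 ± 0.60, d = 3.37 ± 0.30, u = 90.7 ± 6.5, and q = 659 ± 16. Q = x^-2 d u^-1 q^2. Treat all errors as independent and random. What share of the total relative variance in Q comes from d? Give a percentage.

50.6%

(δQ/Q)² = (-2·δx/x)² + (1·δd/d)² + (-1·δu/u)² + (2·δq/q)²
  x term: (-2×0.00781)² = 0.000244
  d term: (1×0.0890)² = 0.00792
  u term: (-1×0.0717)² = 0.00514
  q term: (2×0.0243)² = 0.00236
Total = 0.0157. Share from d = 0.00792/0.0157 = 0.506.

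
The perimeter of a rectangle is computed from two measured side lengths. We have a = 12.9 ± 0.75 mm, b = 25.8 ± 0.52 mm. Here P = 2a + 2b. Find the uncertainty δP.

P is a linear combination, so absolute uncertainties add in quadrature:
  (2·δa)² = 2.25;  (2·δb)² = 1.08
δP = √(3.33) = 1.83 mm

1.83 mm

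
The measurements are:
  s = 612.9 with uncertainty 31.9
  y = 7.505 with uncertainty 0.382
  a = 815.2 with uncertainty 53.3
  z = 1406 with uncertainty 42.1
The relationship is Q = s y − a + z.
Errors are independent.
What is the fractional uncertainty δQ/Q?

Let p = s·y = 4600. δp/p = √((1·δs/s)² + (1·δy/y)²) = √(0.00271 + 0.00259) = 0.0728, so δp = 335.
Q = p − a + z: δQ = √(δp² + δa² + δz²) = √(1.12e+05 + 2840 + 1770) = 342
Q = 5191, so δQ/Q = 342/5191 = 0.0658.

0.0658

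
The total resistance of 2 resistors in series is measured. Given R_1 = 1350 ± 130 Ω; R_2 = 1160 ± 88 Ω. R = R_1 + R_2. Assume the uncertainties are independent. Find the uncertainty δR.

157 Ω

Sums and differences: (δR)² = Σ (cᵢ δxᵢ)².
  (δR_1)² = 16900;  (δR_2)² = 7740
δR = √(24600) = 157 Ω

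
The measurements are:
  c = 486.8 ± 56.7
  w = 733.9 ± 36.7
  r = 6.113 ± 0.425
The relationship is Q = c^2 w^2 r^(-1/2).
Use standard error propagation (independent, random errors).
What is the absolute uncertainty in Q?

Products/powers → add relative errors in quadrature, weighted by exponent:
  (2·δc/c)² = (2×0.116)² = 0.0543;  (2·δw/w)² = (2×0.0500)² = 0.0100;  (−½·δr/r)² = (-0.5×0.0695)² = 0.00121
δQ/Q = √(0.0655) = 0.256
Q = 5.162e+10, so δQ = 0.256 × 5.162e+10 = 1.32e+10.

1.32e+10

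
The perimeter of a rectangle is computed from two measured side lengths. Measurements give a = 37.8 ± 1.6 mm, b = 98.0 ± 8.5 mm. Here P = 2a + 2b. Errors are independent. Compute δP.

Sums and differences: (δP)² = Σ (cᵢ δxᵢ)².
  (2·δa)² = 10.2;  (2·δb)² = 289
δP = √(299) = 17.3 mm

17.3 mm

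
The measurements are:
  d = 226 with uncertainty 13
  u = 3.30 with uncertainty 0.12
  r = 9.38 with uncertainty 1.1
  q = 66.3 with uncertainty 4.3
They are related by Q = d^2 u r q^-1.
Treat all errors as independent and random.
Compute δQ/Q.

0.180

Since Q is a product/quotient, work with relative uncertainties:
  (2·δd/d)² = (2×0.0575)² = 0.0132;  (1·δu/u)² = (1×0.0364)² = 0.00132;  (1·δr/r)² = (1×0.117)² = 0.0138;  (-1·δq/q)² = (-1×0.0649)² = 0.00421
δQ/Q = √(0.0325) = 0.180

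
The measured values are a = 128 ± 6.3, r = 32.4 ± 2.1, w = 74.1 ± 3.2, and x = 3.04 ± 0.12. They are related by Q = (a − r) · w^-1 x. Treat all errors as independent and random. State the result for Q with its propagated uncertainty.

3.92 ± 0.356

Let u = a − r = 95.6. δu = √(δa² + δr²) = √(39.7 + 4.41) = 6.64, so δu/u = 0.0695.
Q is then a monomial in u, w, x:
δQ/Q = √((δu/u)² + (-1·δw/w)² + (1·δx/x)²) = √(0.00483 + 0.00186 + 0.00156) = 0.0908
Q = 3.92, so δQ = 0.0908 × 3.92 = 0.356.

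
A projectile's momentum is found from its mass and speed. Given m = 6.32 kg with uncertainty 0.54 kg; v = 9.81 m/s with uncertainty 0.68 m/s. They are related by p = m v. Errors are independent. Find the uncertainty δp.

6.82 kg·m/s

For a monomial p ∝ m, v, fractional errors add in quadrature:
  (1·δm/m)² = (1×0.0854)² = 0.00730;  (1·δv/v)² = (1×0.0693)² = 0.00480
δp/p = √(0.0121) = 0.110
p = 62.0 kg·m/s, so δp = 0.110 × 62.0 = 6.82 kg·m/s.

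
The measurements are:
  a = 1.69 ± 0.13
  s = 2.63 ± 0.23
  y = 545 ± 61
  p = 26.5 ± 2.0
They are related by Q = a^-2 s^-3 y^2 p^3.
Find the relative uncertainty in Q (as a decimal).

0.440

Since Q is a product/quotient, work with relative uncertainties:
  (-2·δa/a)² = (-2×0.0769)² = 0.0237;  (-3·δs/s)² = (-3×0.0875)² = 0.0688;  (2·δy/y)² = (2×0.112)² = 0.0501;  (3·δp/p)² = (3×0.0755)² = 0.0513
δQ/Q = √(0.194) = 0.440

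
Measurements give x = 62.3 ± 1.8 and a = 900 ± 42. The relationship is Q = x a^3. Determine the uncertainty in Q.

For a monomial Q ∝ x, a^3, fractional errors add in quadrature:
  (1·δx/x)² = (1×0.0289)² = 0.000835;  (3·δa/a)² = (3×0.0467)² = 0.0196
δQ/Q = √(0.0204) = 0.143
Q = 4.54e+10, so δQ = 0.143 × 4.54e+10 = 6.49e+09.

6.49e+09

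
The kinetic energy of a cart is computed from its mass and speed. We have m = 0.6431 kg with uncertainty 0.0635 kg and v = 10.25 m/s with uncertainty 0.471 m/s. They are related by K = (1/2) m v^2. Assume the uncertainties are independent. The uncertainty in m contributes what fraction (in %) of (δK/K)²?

(δK/K)² = (1·δm/m)² + (2·δv/v)²
  m term: (1×0.0987)² = 0.00975
  v term: (2×0.0460)² = 0.00845
Total = 0.0182. Share from m = 0.00975/0.0182 = 0.536.

53.6%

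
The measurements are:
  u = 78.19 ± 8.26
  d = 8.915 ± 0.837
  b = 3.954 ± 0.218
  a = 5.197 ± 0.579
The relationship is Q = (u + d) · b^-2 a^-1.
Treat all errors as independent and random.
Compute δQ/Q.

Let w = u + d = 87.10. δw = √(δu² + δd²) = √(68.2 + 0.701) = 8.30, so δw/w = 0.0953.
Q is then a monomial in w, b, a:
δQ/Q = √((δw/w)² + (-2·δb/b)² + (-1·δa/a)²) = √(0.00908 + 0.0122 + 0.0124) = 0.183

0.183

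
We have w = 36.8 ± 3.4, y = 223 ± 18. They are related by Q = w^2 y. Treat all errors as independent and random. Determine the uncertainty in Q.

60900

Each factor contributes (exponent × relative error)² to (δQ/Q)²:
  (2·δw/w)² = (2×0.0924)² = 0.0341;  (1·δy/y)² = (1×0.0807)² = 0.00652
δQ/Q = √(0.0407) = 0.202
Q = 3.02e+05, so δQ = 0.202 × 3.02e+05 = 60900.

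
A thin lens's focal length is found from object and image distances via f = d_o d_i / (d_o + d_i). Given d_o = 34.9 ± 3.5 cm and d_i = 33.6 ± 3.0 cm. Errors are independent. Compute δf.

∂f/∂d_o = (d_i/(d_o+d_i))² = 0.241;  ∂f/∂d_i = (d_o/(d_o+d_i))² = 0.260
δf = √((∂f/∂d_o · δd_o)² + (∂f/∂d_i · δd_i)²) = √(0.709 + 0.606) = 1.15 cm

1.15 cm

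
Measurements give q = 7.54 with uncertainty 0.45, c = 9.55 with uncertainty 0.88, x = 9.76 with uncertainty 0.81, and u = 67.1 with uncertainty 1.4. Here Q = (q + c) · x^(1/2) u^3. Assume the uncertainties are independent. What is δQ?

Let w = q + c = 17.1. δw = √(δq² + δc²) = √(0.203 + 0.774) = 0.988, so δw/w = 0.0578.
Q is then a monomial in w, x, u:
δQ/Q = √((δw/w)² + (½·δx/x)² + (3·δu/u)²) = √(0.00334 + 0.00172 + 0.00392) = 0.0948
Q = 1.61e+07, so δQ = 0.0948 × 1.61e+07 = 1.53e+06.

1.53e+06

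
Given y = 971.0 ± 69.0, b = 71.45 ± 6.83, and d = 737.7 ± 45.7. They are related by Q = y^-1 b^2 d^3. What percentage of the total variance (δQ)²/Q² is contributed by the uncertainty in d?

(δQ/Q)² = (-1·δy/y)² + (2·δb/b)² + (3·δd/d)²
  y term: (-1×0.0711)² = 0.00505
  b term: (2×0.0956)² = 0.0366
  d term: (3×0.0619)² = 0.0345
Total = 0.0761. Share from d = 0.0345/0.0761 = 0.454.

45.4%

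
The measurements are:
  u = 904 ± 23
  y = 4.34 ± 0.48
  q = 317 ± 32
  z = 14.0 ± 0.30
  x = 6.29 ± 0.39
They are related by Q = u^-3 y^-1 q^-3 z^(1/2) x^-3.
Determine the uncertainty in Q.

5.6e-20

Since Q is a product/quotient, work with relative uncertainties:
  (-3·δu/u)² = (-3×0.0254)² = 0.00583;  (-1·δy/y)² = (-1×0.111)² = 0.0122;  (-3·δq/q)² = (-3×0.101)² = 0.0917;  (½·δz/z)² = (0.5×0.0214)² = 0.000115;  (-3·δx/x)² = (-3×0.0620)² = 0.0346
δQ/Q = √(0.144) = 0.380
Q = 1.47e-19, so δQ = 0.380 × 1.47e-19 = 5.6e-20.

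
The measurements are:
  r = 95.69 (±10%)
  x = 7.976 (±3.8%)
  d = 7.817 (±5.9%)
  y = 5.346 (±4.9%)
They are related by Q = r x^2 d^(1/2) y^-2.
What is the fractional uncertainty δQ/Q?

For a monomial Q ∝ r, x^2, d^(1/2), y^-2, fractional errors add in quadrature:
  (1·δr/r)² = (1×0.100)² = 0.0100;  (2·δx/x)² = (2×0.0380)² = 0.00578;  (½·δd/d)² = (0.5×0.0590)² = 0.000870;  (-2·δy/y)² = (-2×0.0490)² = 0.00960
δQ/Q = √(0.0263) = 0.162

0.162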